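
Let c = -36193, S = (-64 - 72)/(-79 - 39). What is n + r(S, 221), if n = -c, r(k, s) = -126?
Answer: 36067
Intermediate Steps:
S = 68/59 (S = -136/(-118) = -136*(-1/118) = 68/59 ≈ 1.1525)
n = 36193 (n = -1*(-36193) = 36193)
n + r(S, 221) = 36193 - 126 = 36067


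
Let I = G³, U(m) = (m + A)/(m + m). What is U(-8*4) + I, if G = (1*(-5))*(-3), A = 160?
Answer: 3373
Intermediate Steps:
G = 15 (G = -5*(-3) = 15)
U(m) = (160 + m)/(2*m) (U(m) = (m + 160)/(m + m) = (160 + m)/((2*m)) = (160 + m)*(1/(2*m)) = (160 + m)/(2*m))
I = 3375 (I = 15³ = 3375)
U(-8*4) + I = (160 - 8*4)/(2*((-8*4))) + 3375 = (½)*(160 - 32)/(-32) + 3375 = (½)*(-1/32)*128 + 3375 = -2 + 3375 = 3373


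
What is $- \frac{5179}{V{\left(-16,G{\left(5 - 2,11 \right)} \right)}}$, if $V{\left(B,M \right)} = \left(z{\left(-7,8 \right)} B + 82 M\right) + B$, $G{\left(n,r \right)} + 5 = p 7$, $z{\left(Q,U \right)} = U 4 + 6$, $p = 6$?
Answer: $- \frac{5179}{2410} \approx -2.149$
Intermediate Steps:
$z{\left(Q,U \right)} = 6 + 4 U$ ($z{\left(Q,U \right)} = 4 U + 6 = 6 + 4 U$)
$G{\left(n,r \right)} = 37$ ($G{\left(n,r \right)} = -5 + 6 \cdot 7 = -5 + 42 = 37$)
$V{\left(B,M \right)} = 39 B + 82 M$ ($V{\left(B,M \right)} = \left(\left(6 + 4 \cdot 8\right) B + 82 M\right) + B = \left(\left(6 + 32\right) B + 82 M\right) + B = \left(38 B + 82 M\right) + B = 39 B + 82 M$)
$- \frac{5179}{V{\left(-16,G{\left(5 - 2,11 \right)} \right)}} = - \frac{5179}{39 \left(-16\right) + 82 \cdot 37} = - \frac{5179}{-624 + 3034} = - \frac{5179}{2410}$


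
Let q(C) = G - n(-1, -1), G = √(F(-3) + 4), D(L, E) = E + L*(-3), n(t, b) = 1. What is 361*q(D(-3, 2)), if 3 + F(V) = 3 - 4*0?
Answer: 361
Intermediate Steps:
F(V) = 0 (F(V) = -3 + (3 - 4*0) = -3 + (3 + 0) = -3 + 3 = 0)
D(L, E) = E - 3*L
G = 2 (G = √(0 + 4) = √4 = 2)
q(C) = 1 (q(C) = 2 - 1*1 = 2 - 1 = 1)
361*q(D(-3, 2)) = 361*1 = 361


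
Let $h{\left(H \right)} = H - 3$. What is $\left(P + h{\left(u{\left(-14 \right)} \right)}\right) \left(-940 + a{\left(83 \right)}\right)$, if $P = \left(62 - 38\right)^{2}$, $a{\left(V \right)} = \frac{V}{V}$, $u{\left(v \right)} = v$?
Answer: $-524901$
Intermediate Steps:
$a{\left(V \right)} = 1$
$h{\left(H \right)} = -3 + H$ ($h{\left(H \right)} = H - 3 = -3 + H$)
$P = 576$ ($P = 24^{2} = 576$)
$\left(P + h{\left(u{\left(-14 \right)} \right)}\right) \left(-940 + a{\left(83 \right)}\right) = \left(576 - 17\right) \left(-940 + 1\right) = \left(576 - 17\right) \left(-939\right) = 559 \left(-939\right) = -524901$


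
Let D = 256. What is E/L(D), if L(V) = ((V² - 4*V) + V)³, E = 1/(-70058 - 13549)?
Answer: -1/22715594099103105024 ≈ -4.4023e-20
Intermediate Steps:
E = -1/83607 (E = 1/(-83607) = -1/83607 ≈ -1.1961e-5)
L(V) = (V² - 3*V)³
E/L(D) = -1/(16777216*(-3 + 256)³)/83607 = -1/(83607*(16777216*253³)) = -1/(83607*(16777216*16194277)) = -1/83607/271694883192832 = -1/83607*1/271694883192832 = -1/22715594099103105024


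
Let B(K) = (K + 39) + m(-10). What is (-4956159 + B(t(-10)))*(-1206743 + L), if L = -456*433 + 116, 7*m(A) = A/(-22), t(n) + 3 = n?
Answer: 535826241011700/77 ≈ 6.9588e+12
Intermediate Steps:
t(n) = -3 + n
m(A) = -A/154 (m(A) = (A/(-22))/7 = (A*(-1/22))/7 = (-A/22)/7 = -A/154)
L = -197332 (L = -197448 + 116 = -197332)
B(K) = 3008/77 + K (B(K) = (K + 39) - 1/154*(-10) = (39 + K) + 5/77 = 3008/77 + K)
(-4956159 + B(t(-10)))*(-1206743 + L) = (-4956159 + (3008/77 + (-3 - 10)))*(-1206743 - 197332) = (-4956159 + (3008/77 - 13))*(-1404075) = (-4956159 + 2007/77)*(-1404075) = -381622236/77*(-1404075) = 535826241011700/77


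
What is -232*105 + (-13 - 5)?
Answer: -24378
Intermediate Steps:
-232*105 + (-13 - 5) = -24360 - 18 = -24378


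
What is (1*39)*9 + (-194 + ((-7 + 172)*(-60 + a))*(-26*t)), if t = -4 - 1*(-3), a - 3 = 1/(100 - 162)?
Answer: -7577708/31 ≈ -2.4444e+5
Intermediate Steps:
a = 185/62 (a = 3 + 1/(100 - 162) = 3 + 1/(-62) = 3 - 1/62 = 185/62 ≈ 2.9839)
t = -1 (t = -4 + 3 = -1)
(1*39)*9 + (-194 + ((-7 + 172)*(-60 + a))*(-26*t)) = (1*39)*9 + (-194 + ((-7 + 172)*(-60 + 185/62))*(-26*(-1))) = 39*9 + (-194 + (165*(-3535/62))*26) = 351 + (-194 - 583275/62*26) = 351 + (-194 - 7582575/31) = 351 - 7588589/31 = -7577708/31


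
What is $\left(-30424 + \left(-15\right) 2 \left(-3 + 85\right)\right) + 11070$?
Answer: $-21814$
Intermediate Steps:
$\left(-30424 + \left(-15\right) 2 \left(-3 + 85\right)\right) + 11070 = \left(-30424 - 2460\right) + 11070 = -32884 + 11070 = -21814$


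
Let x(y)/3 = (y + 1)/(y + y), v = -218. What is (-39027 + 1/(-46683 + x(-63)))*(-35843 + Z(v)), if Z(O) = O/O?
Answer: 685633023730845/490156 ≈ 1.3988e+9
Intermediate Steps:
Z(O) = 1
x(y) = 3*(1 + y)/(2*y) (x(y) = 3*((y + 1)/(y + y)) = 3*((1 + y)/((2*y))) = 3*((1 + y)*(1/(2*y))) = 3*((1 + y)/(2*y)) = 3*(1 + y)/(2*y))
(-39027 + 1/(-46683 + x(-63)))*(-35843 + Z(v)) = (-39027 + 1/(-46683 + (3/2)*(1 - 63)/(-63)))*(-35843 + 1) = (-39027 + 1/(-46683 + (3/2)*(-1/63)*(-62)))*(-35842) = (-39027 + 1/(-46683 + 31/21))*(-35842) = (-39027 + 1/(-980312/21))*(-35842) = (-39027 - 21/980312)*(-35842) = -38258636445/980312*(-35842) = 685633023730845/490156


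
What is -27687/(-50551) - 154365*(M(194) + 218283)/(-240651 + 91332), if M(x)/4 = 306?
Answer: 190320470008162/838691641 ≈ 2.2693e+5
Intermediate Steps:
M(x) = 1224 (M(x) = 4*306 = 1224)
-27687/(-50551) - 154365*(M(194) + 218283)/(-240651 + 91332) = -27687/(-50551) - 154365*(1224 + 218283)/(-240651 + 91332) = -27687*(-1/50551) - 154365/((-149319/219507)) = 27687/50551 - 154365/((-149319*1/219507)) = 27687/50551 - 154365/(-49773/73169) = 27687/50551 - 154365*(-73169/49773) = 27687/50551 + 3764910895/16591 = 190320470008162/838691641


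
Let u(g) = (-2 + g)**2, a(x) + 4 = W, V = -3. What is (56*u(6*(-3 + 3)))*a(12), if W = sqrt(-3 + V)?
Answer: -896 + 224*I*sqrt(6) ≈ -896.0 + 548.69*I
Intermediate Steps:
W = I*sqrt(6) (W = sqrt(-3 - 3) = sqrt(-6) = I*sqrt(6) ≈ 2.4495*I)
a(x) = -4 + I*sqrt(6)
(56*u(6*(-3 + 3)))*a(12) = (56*(-2 + 6*(-3 + 3))**2)*(-4 + I*sqrt(6)) = (56*(-2 + 6*0)**2)*(-4 + I*sqrt(6)) = (56*(-2 + 0)**2)*(-4 + I*sqrt(6)) = (56*(-2)**2)*(-4 + I*sqrt(6)) = (56*4)*(-4 + I*sqrt(6)) = 224*(-4 + I*sqrt(6)) = -896 + 224*I*sqrt(6)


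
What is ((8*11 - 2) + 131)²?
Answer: 47089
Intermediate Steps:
((8*11 - 2) + 131)² = ((88 - 2) + 131)² = (86 + 131)² = 217² = 47089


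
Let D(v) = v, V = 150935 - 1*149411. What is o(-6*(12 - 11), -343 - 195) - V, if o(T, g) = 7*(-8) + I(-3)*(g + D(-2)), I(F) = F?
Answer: 40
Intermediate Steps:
V = 1524 (V = 150935 - 149411 = 1524)
o(T, g) = -50 - 3*g (o(T, g) = 7*(-8) - 3*(g - 2) = -56 - 3*(-2 + g) = -56 + (6 - 3*g) = -50 - 3*g)
o(-6*(12 - 11), -343 - 195) - V = (-50 - 3*(-343 - 195)) - 1*1524 = (-50 - 3*(-538)) - 1524 = (-50 + 1614) - 1524 = 1564 - 1524 = 40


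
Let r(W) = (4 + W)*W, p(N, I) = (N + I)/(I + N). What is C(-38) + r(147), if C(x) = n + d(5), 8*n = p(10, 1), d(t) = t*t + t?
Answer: 177817/8 ≈ 22227.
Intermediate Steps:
d(t) = t + t² (d(t) = t² + t = t + t²)
p(N, I) = 1 (p(N, I) = (I + N)/(I + N) = 1)
n = ⅛ (n = (⅛)*1 = ⅛ ≈ 0.12500)
C(x) = 241/8 (C(x) = ⅛ + 5*(1 + 5) = ⅛ + 5*6 = ⅛ + 30 = 241/8)
r(W) = W*(4 + W)
C(-38) + r(147) = 241/8 + 147*(4 + 147) = 241/8 + 147*151 = 241/8 + 22197 = 177817/8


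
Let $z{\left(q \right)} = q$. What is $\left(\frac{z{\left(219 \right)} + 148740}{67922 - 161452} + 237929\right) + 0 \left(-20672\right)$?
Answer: $\frac{22253350411}{93530} \approx 2.3793 \cdot 10^{5}$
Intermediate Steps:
$\left(\frac{z{\left(219 \right)} + 148740}{67922 - 161452} + 237929\right) + 0 \left(-20672\right) = \left(\frac{219 + 148740}{67922 - 161452} + 237929\right) + 0 \left(-20672\right) = \left(\frac{148959}{-93530} + 237929\right) + 0 = \left(148959 \left(- \frac{1}{93530}\right) + 237929\right) + 0 = \left(- \frac{148959}{93530} + 237929\right) + 0 = \frac{22253350411}{93530} + 0 = \frac{22253350411}{93530}$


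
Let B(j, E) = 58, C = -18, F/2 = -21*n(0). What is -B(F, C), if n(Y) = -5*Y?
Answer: -58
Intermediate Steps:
F = 0 (F = 2*(-(-105)*0) = 2*(-21*0) = 2*0 = 0)
-B(F, C) = -1*58 = -58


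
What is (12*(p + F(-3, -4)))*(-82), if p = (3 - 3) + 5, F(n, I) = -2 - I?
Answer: -6888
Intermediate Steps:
p = 5 (p = 0 + 5 = 5)
(12*(p + F(-3, -4)))*(-82) = (12*(5 + (-2 - 1*(-4))))*(-82) = (12*(5 + (-2 + 4)))*(-82) = (12*(5 + 2))*(-82) = (12*7)*(-82) = 84*(-82) = -6888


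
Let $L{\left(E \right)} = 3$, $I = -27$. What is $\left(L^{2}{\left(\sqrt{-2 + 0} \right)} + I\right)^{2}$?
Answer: $324$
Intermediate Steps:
$\left(L^{2}{\left(\sqrt{-2 + 0} \right)} + I\right)^{2} = \left(3^{2} - 27\right)^{2} = \left(9 - 27\right)^{2} = \left(-18\right)^{2} = 324$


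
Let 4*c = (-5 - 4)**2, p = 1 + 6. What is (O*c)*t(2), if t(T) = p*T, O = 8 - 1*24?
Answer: -4536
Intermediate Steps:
O = -16 (O = 8 - 24 = -16)
p = 7
t(T) = 7*T
c = 81/4 (c = (-5 - 4)**2/4 = (1/4)*(-9)**2 = (1/4)*81 = 81/4 ≈ 20.250)
(O*c)*t(2) = (-16*81/4)*(7*2) = -324*14 = -4536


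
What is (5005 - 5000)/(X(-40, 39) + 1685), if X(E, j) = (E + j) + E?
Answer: 5/1644 ≈ 0.0030414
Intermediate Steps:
X(E, j) = j + 2*E
(5005 - 5000)/(X(-40, 39) + 1685) = (5005 - 5000)/((39 + 2*(-40)) + 1685) = 5/((39 - 80) + 1685) = 5/(-41 + 1685) = 5/1644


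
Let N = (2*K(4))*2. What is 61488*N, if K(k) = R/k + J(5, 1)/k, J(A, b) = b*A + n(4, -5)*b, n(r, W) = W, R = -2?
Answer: -122976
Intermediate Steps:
J(A, b) = -5*b + A*b (J(A, b) = b*A - 5*b = A*b - 5*b = -5*b + A*b)
K(k) = -2/k (K(k) = -2/k + (1*(-5 + 5))/k = -2/k + (1*0)/k = -2/k + 0/k = -2/k + 0 = -2/k)
N = -2 (N = (2*(-2/4))*2 = (2*(-2*¼))*2 = (2*(-½))*2 = -1*2 = -2)
61488*N = 61488*(-2) = -122976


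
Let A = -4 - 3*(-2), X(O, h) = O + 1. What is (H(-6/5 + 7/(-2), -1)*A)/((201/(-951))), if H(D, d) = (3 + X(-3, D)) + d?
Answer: 0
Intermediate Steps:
X(O, h) = 1 + O
H(D, d) = 1 + d (H(D, d) = (3 + (1 - 3)) + d = (3 - 2) + d = 1 + d)
A = 2 (A = -4 + 6 = 2)
(H(-6/5 + 7/(-2), -1)*A)/((201/(-951))) = ((1 - 1)*2)/((201/(-951))) = (0*2)/((201*(-1/951))) = 0/(-67/317) = 0*(-317/67) = 0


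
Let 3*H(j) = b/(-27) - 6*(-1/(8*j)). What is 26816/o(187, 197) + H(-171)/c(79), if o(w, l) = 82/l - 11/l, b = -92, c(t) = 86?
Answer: 2796773928625/37588536 ≈ 74405.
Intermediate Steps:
H(j) = 92/81 + 1/(4*j) (H(j) = (-92/(-27) - 6*(-1/(8*j)))/3 = (-92*(-1/27) - (-3)/(4*j))/3 = (92/27 + 3/(4*j))/3 = 92/81 + 1/(4*j))
o(w, l) = 71/l
26816/o(187, 197) + H(-171)/c(79) = 26816/((71/197)) + ((1/324)*(81 + 368*(-171))/(-171))/86 = 26816/((71*(1/197))) + ((1/324)*(-1/171)*(81 - 62928))*(1/86) = 26816/(71/197) + ((1/324)*(-1/171)*(-62847))*(1/86) = 26816*(197/71) + (6983/6156)*(1/86) = 5282752/71 + 6983/529416 = 2796773928625/37588536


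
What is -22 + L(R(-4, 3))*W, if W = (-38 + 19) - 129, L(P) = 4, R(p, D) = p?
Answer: -614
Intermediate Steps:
W = -148 (W = -19 - 129 = -148)
-22 + L(R(-4, 3))*W = -22 + 4*(-148) = -22 - 592 = -614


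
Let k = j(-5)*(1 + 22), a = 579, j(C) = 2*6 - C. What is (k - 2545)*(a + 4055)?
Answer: -9981636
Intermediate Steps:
j(C) = 12 - C
k = 391 (k = (12 - 1*(-5))*(1 + 22) = (12 + 5)*23 = 17*23 = 391)
(k - 2545)*(a + 4055) = (391 - 2545)*(579 + 4055) = -2154*4634 = -9981636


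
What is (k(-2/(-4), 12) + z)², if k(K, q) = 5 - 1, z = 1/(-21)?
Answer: 6889/441 ≈ 15.621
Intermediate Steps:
z = -1/21 ≈ -0.047619
k(K, q) = 4
(k(-2/(-4), 12) + z)² = (4 - 1/21)² = (83/21)² = 6889/441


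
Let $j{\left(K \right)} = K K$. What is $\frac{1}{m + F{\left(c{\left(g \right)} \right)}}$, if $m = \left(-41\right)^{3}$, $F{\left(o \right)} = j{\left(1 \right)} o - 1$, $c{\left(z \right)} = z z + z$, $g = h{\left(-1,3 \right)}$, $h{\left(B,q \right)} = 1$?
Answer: $- \frac{1}{68920} \approx -1.451 \cdot 10^{-5}$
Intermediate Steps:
$j{\left(K \right)} = K^{2}$
$g = 1$
$c{\left(z \right)} = z + z^{2}$ ($c{\left(z \right)} = z^{2} + z = z + z^{2}$)
$F{\left(o \right)} = -1 + o$ ($F{\left(o \right)} = 1^{2} o - 1 = 1 o - 1 = o - 1 = -1 + o$)
$m = -68921$
$\frac{1}{m + F{\left(c{\left(g \right)} \right)}} = \frac{1}{-68921 - \left(1 - \left(1 + 1\right)\right)} = \frac{1}{-68921 + \left(-1 + 1 \cdot 2\right)} = \frac{1}{-68921 + \left(-1 + 2\right)} = \frac{1}{-68921 + 1} = \frac{1}{-68920} = - \frac{1}{68920}$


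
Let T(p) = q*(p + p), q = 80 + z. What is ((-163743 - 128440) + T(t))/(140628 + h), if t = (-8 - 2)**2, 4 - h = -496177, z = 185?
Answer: -239183/636809 ≈ -0.37560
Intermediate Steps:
h = 496181 (h = 4 - 1*(-496177) = 4 + 496177 = 496181)
t = 100 (t = (-10)**2 = 100)
q = 265 (q = 80 + 185 = 265)
T(p) = 530*p (T(p) = 265*(p + p) = 265*(2*p) = 530*p)
((-163743 - 128440) + T(t))/(140628 + h) = ((-163743 - 128440) + 530*100)/(140628 + 496181) = (-292183 + 53000)/636809 = -239183*1/636809 = -239183/636809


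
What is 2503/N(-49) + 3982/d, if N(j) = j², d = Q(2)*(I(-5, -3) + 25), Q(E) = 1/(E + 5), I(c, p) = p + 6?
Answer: 4785397/4802 ≈ 996.54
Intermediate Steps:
I(c, p) = 6 + p
Q(E) = 1/(5 + E)
d = 4 (d = ((6 - 3) + 25)/(5 + 2) = (3 + 25)/7 = (⅐)*28 = 4)
2503/N(-49) + 3982/d = 2503/((-49)²) + 3982/4 = 2503/2401 + 3982*(¼) = 2503*(1/2401) + 1991/2 = 2503/2401 + 1991/2 = 4785397/4802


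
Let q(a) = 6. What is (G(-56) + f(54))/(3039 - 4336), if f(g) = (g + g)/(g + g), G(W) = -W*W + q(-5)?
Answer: 3129/1297 ≈ 2.4125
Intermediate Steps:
G(W) = 6 - W² (G(W) = -W*W + 6 = -W² + 6 = 6 - W²)
f(g) = 1 (f(g) = (2*g)/((2*g)) = (2*g)*(1/(2*g)) = 1)
(G(-56) + f(54))/(3039 - 4336) = ((6 - 1*(-56)²) + 1)/(3039 - 4336) = ((6 - 1*3136) + 1)/(-1297) = ((6 - 3136) + 1)*(-1/1297) = (-3130 + 1)*(-1/1297) = -3129*(-1/1297) = 3129/1297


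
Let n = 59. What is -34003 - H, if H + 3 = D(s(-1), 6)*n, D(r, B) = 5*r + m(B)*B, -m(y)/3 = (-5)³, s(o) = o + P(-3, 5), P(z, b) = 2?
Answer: -167045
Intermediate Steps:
s(o) = 2 + o (s(o) = o + 2 = 2 + o)
m(y) = 375 (m(y) = -3*(-5)³ = -3*(-125) = 375)
D(r, B) = 5*r + 375*B
H = 133042 (H = -3 + (5*(2 - 1) + 375*6)*59 = -3 + (5*1 + 2250)*59 = -3 + (5 + 2250)*59 = -3 + 2255*59 = -3 + 133045 = 133042)
-34003 - H = -34003 - 1*133042 = -34003 - 133042 = -167045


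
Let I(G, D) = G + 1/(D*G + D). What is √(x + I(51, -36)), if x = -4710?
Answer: I*√113381437/156 ≈ 68.257*I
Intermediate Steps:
I(G, D) = G + 1/(D + D*G)
√(x + I(51, -36)) = √(-4710 + (1 - 36*51 - 36*51²)/((-36)*(1 + 51))) = √(-4710 - 1/36*(1 - 1836 - 36*2601)/52) = √(-4710 - 1/36*1/52*(1 - 1836 - 93636)) = √(-4710 - 1/36*1/52*(-95471)) = √(-4710 + 95471/1872) = √(-8721649/1872) = I*√113381437/156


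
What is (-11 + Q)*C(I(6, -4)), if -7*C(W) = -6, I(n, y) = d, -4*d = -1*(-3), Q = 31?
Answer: 120/7 ≈ 17.143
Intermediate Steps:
d = -¾ (d = -(-1)*(-3)/4 = -¼*3 = -¾ ≈ -0.75000)
I(n, y) = -¾
C(W) = 6/7 (C(W) = -⅐*(-6) = 6/7)
(-11 + Q)*C(I(6, -4)) = (-11 + 31)*(6/7) = 20*(6/7) = 120/7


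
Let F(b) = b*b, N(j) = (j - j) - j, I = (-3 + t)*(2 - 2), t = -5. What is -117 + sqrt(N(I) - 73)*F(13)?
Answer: -117 + 169*I*sqrt(73) ≈ -117.0 + 1443.9*I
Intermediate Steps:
I = 0 (I = (-3 - 5)*(2 - 2) = -8*0 = 0)
N(j) = -j (N(j) = 0 - j = -j)
F(b) = b**2
-117 + sqrt(N(I) - 73)*F(13) = -117 + sqrt(-1*0 - 73)*13**2 = -117 + sqrt(0 - 73)*169 = -117 + sqrt(-73)*169 = -117 + (I*sqrt(73))*169 = -117 + 169*I*sqrt(73)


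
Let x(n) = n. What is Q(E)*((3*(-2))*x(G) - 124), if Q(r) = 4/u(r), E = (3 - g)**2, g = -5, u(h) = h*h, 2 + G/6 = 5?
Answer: -29/128 ≈ -0.22656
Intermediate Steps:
G = 18 (G = -12 + 6*5 = -12 + 30 = 18)
u(h) = h**2
E = 64 (E = (3 - 1*(-5))**2 = (3 + 5)**2 = 8**2 = 64)
Q(r) = 4/r**2 (Q(r) = 4/(r**2) = 4/r**2)
Q(E)*((3*(-2))*x(G) - 124) = (4/64**2)*((3*(-2))*18 - 124) = (4*(1/4096))*(-6*18 - 124) = (-108 - 124)/1024 = (1/1024)*(-232) = -29/128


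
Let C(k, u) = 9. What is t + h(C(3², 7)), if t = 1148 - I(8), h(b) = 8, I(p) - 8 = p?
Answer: 1140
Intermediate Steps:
I(p) = 8 + p
t = 1132 (t = 1148 - (8 + 8) = 1148 - 1*16 = 1148 - 16 = 1132)
t + h(C(3², 7)) = 1132 + 8 = 1140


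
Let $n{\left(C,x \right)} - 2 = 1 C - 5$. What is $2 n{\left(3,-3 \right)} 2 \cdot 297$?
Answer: $0$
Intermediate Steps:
$n{\left(C,x \right)} = -3 + C$ ($n{\left(C,x \right)} = 2 + \left(1 C - 5\right) = 2 + \left(C - 5\right) = 2 + \left(-5 + C\right) = -3 + C$)
$2 n{\left(3,-3 \right)} 2 \cdot 297 = 2 \left(-3 + 3\right) 2 \cdot 297 = 2 \cdot 0 \cdot 2 \cdot 297 = 0 \cdot 2 \cdot 297 = 0 \cdot 297 = 0$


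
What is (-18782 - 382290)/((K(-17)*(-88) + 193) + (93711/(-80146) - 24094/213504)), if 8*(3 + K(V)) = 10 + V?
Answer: -1715735038144512/2278899448697 ≈ -752.88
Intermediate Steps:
K(V) = -7/4 + V/8 (K(V) = -3 + (10 + V)/8 = -3 + (5/4 + V/8) = -7/4 + V/8)
(-18782 - 382290)/((K(-17)*(-88) + 193) + (93711/(-80146) - 24094/213504)) = (-18782 - 382290)/(((-7/4 + (⅛)*(-17))*(-88) + 193) + (93711/(-80146) - 24094/213504)) = -401072/(((-7/4 - 17/8)*(-88) + 193) + (93711*(-1/80146) - 24094*1/213504)) = -401072/((-31/8*(-88) + 193) + (-93711/80146 - 12047/106752)) = -401072/((341 + 193) - 5484677767/4277872896) = -401072/(534 - 5484677767/4277872896) = -401072/2278899448697/4277872896 = -401072*4277872896/2278899448697 = -1715735038144512/2278899448697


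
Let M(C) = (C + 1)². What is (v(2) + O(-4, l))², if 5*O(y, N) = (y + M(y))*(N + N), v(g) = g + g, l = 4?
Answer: 144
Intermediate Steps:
M(C) = (1 + C)²
v(g) = 2*g
O(y, N) = 2*N*(y + (1 + y)²)/5 (O(y, N) = ((y + (1 + y)²)*(N + N))/5 = ((y + (1 + y)²)*(2*N))/5 = (2*N*(y + (1 + y)²))/5 = 2*N*(y + (1 + y)²)/5)
(v(2) + O(-4, l))² = (2*2 + (⅖)*4*(-4 + (1 - 4)²))² = (4 + (⅖)*4*(-4 + (-3)²))² = (4 + (⅖)*4*(-4 + 9))² = (4 + (⅖)*4*5)² = (4 + 8)² = 12² = 144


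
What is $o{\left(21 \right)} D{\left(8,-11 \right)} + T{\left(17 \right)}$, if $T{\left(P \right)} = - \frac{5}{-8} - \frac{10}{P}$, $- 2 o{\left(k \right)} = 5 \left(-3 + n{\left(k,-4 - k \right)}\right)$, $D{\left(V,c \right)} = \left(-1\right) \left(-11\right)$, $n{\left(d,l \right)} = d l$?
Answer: $\frac{1974725}{136} \approx 14520.0$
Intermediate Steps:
$D{\left(V,c \right)} = 11$
$o{\left(k \right)} = \frac{15}{2} - \frac{5 k \left(-4 - k\right)}{2}$ ($o{\left(k \right)} = - \frac{5 \left(-3 + k \left(-4 - k\right)\right)}{2} = - \frac{-15 + 5 k \left(-4 - k\right)}{2} = \frac{15}{2} - \frac{5 k \left(-4 - k\right)}{2}$)
$T{\left(P \right)} = \frac{5}{8} - \frac{10}{P}$ ($T{\left(P \right)} = \left(-5\right) \left(- \frac{1}{8}\right) - \frac{10}{P} = \frac{5}{8} - \frac{10}{P}$)
$o{\left(21 \right)} D{\left(8,-11 \right)} + T{\left(17 \right)} = \left(\frac{15}{2} + \frac{5}{2} \cdot 21 \left(4 + 21\right)\right) 11 + \left(\frac{5}{8} - \frac{10}{17}\right) = \left(\frac{15}{2} + \frac{5}{2} \cdot 21 \cdot 25\right) 11 + \left(\frac{5}{8} - \frac{10}{17}\right) = \left(\frac{15}{2} + \frac{2625}{2}\right) 11 + \left(\frac{5}{8} - \frac{10}{17}\right) = 1320 \cdot 11 + \frac{5}{136} = 14520 + \frac{5}{136} = \frac{1974725}{136}$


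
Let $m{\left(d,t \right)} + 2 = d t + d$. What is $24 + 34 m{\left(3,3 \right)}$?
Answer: $364$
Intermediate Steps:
$m{\left(d,t \right)} = -2 + d + d t$ ($m{\left(d,t \right)} = -2 + \left(d t + d\right) = -2 + \left(d + d t\right) = -2 + d + d t$)
$24 + 34 m{\left(3,3 \right)} = 24 + 34 \left(-2 + 3 + 3 \cdot 3\right) = 24 + 34 \left(-2 + 3 + 9\right) = 24 + 34 \cdot 10 = 24 + 340 = 364$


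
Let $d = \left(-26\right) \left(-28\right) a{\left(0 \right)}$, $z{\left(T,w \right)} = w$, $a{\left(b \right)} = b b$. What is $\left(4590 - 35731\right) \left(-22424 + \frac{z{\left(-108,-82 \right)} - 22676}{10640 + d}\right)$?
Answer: $\frac{195544269701}{280} \approx 6.9837 \cdot 10^{8}$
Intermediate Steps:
$a{\left(b \right)} = b^{2}$
$d = 0$ ($d = \left(-26\right) \left(-28\right) 0^{2} = 728 \cdot 0 = 0$)
$\left(4590 - 35731\right) \left(-22424 + \frac{z{\left(-108,-82 \right)} - 22676}{10640 + d}\right) = \left(4590 - 35731\right) \left(-22424 + \frac{-82 - 22676}{10640 + 0}\right) = - 31141 \left(-22424 - \frac{22758}{10640}\right) = - 31141 \left(-22424 - \frac{11379}{5320}\right) = \left(-31141\right) \left(- \frac{119307059}{5320}\right) = \frac{195544269701}{280}$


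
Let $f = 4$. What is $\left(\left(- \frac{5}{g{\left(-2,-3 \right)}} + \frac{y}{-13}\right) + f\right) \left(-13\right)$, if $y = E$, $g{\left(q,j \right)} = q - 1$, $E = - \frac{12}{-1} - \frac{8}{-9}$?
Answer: $- \frac{547}{9} \approx -60.778$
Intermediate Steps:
$E = \frac{116}{9}$ ($E = \left(-12\right) \left(-1\right) - - \frac{8}{9} = 12 + \frac{8}{9} = \frac{116}{9} \approx 12.889$)
$g{\left(q,j \right)} = -1 + q$
$y = \frac{116}{9} \approx 12.889$
$\left(\left(- \frac{5}{g{\left(-2,-3 \right)}} + \frac{y}{-13}\right) + f\right) \left(-13\right) = \left(\left(- \frac{5}{-1 - 2} + \frac{116}{9 \left(-13\right)}\right) + 4\right) \left(-13\right) = \left(\left(- \frac{5}{-3} + \frac{116}{9} \left(- \frac{1}{13}\right)\right) + 4\right) \left(-13\right) = \left(\left(\left(-5\right) \left(- \frac{1}{3}\right) - \frac{116}{117}\right) + 4\right) \left(-13\right) = \left(\left(\frac{5}{3} - \frac{116}{117}\right) + 4\right) \left(-13\right) = \left(\frac{79}{117} + 4\right) \left(-13\right) = \frac{547}{117} \left(-13\right) = - \frac{547}{9}$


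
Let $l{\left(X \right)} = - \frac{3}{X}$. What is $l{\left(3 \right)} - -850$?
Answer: $849$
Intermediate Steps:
$l{\left(3 \right)} - -850 = - \frac{3}{3} - -850 = \left(-3\right) \frac{1}{3} + 850 = -1 + 850 = 849$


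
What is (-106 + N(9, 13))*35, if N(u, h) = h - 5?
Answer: -3430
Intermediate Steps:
N(u, h) = -5 + h
(-106 + N(9, 13))*35 = (-106 + (-5 + 13))*35 = (-106 + 8)*35 = -98*35 = -3430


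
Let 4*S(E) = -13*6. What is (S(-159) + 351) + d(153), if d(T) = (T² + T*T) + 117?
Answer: 94533/2 ≈ 47267.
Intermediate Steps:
S(E) = -39/2 (S(E) = (-13*6)/4 = (¼)*(-78) = -39/2)
d(T) = 117 + 2*T² (d(T) = (T² + T²) + 117 = 2*T² + 117 = 117 + 2*T²)
(S(-159) + 351) + d(153) = (-39/2 + 351) + (117 + 2*153²) = 663/2 + (117 + 2*23409) = 663/2 + (117 + 46818) = 663/2 + 46935 = 94533/2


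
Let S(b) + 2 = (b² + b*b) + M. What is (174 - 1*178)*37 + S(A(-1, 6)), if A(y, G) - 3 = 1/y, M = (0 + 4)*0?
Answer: -142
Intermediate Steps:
M = 0 (M = 4*0 = 0)
A(y, G) = 3 + 1/y
S(b) = -2 + 2*b² (S(b) = -2 + ((b² + b*b) + 0) = -2 + ((b² + b²) + 0) = -2 + (2*b² + 0) = -2 + 2*b²)
(174 - 1*178)*37 + S(A(-1, 6)) = (174 - 1*178)*37 + (-2 + 2*(3 + 1/(-1))²) = (174 - 178)*37 + (-2 + 2*(3 - 1)²) = -4*37 + (-2 + 2*2²) = -148 + (-2 + 2*4) = -148 + (-2 + 8) = -148 + 6 = -142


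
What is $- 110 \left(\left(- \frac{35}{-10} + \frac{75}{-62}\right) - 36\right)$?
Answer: $\frac{114950}{31} \approx 3708.1$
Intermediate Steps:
$- 110 \left(\left(- \frac{35}{-10} + \frac{75}{-62}\right) - 36\right) = - 110 \left(\left(\left(-35\right) \left(- \frac{1}{10}\right) + 75 \left(- \frac{1}{62}\right)\right) - 36\right) = - 110 \left(\left(\frac{7}{2} - \frac{75}{62}\right) - 36\right) = - 110 \left(\frac{71}{31} - 36\right) = \left(-110\right) \left(- \frac{1045}{31}\right) = \frac{114950}{31}$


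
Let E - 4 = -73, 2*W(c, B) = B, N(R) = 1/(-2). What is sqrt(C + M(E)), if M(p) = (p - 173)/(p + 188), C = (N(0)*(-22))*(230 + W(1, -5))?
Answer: sqrt(141636418)/238 ≈ 50.005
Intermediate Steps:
N(R) = -1/2
W(c, B) = B/2
E = -69 (E = 4 - 73 = -69)
C = 5005/2 (C = (-1/2*(-22))*(230 + (1/2)*(-5)) = 11*(230 - 5/2) = 11*(455/2) = 5005/2 ≈ 2502.5)
M(p) = (-173 + p)/(188 + p)
sqrt(C + M(E)) = sqrt(5005/2 + (-173 - 69)/(188 - 69)) = sqrt(5005/2 - 242/119) = sqrt(595111/238) = sqrt(141636418)/238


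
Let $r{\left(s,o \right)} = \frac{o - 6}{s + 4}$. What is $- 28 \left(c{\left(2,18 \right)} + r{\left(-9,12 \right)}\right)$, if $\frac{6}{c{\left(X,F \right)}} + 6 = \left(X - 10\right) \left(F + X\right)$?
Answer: $\frac{14364}{415} \approx 34.612$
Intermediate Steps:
$c{\left(X,F \right)} = \frac{6}{-6 + \left(-10 + X\right) \left(F + X\right)}$ ($c{\left(X,F \right)} = \frac{6}{-6 + \left(X - 10\right) \left(F + X\right)} = \frac{6}{-6 + \left(-10 + X\right) \left(F + X\right)}$)
$r{\left(s,o \right)} = \frac{-6 + o}{4 + s}$
$- 28 \left(c{\left(2,18 \right)} + r{\left(-9,12 \right)}\right) = - 28 \left(\frac{6}{-6 + 2^{2} - 180 - 20 + 18 \cdot 2} + \frac{-6 + 12}{4 - 9}\right) = - 28 \left(\frac{6}{-6 + 4 - 180 - 20 + 36} + \frac{1}{-5} \cdot 6\right) = - 28 \left(\frac{6}{-166} - \frac{6}{5}\right) = - 28 \left(6 \left(- \frac{1}{166}\right) - \frac{6}{5}\right) = - 28 \left(- \frac{3}{83} - \frac{6}{5}\right) = \left(-28\right) \left(- \frac{513}{415}\right) = \frac{14364}{415}$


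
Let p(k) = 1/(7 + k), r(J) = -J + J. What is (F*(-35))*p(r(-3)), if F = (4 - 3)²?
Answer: -5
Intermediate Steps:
r(J) = 0
F = 1 (F = 1² = 1)
(F*(-35))*p(r(-3)) = (1*(-35))/(7 + 0) = -35/7 = -35*⅐ = -5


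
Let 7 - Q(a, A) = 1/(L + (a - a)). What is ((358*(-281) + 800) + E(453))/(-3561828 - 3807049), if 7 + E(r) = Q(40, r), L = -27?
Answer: 2694545/198959679 ≈ 0.013543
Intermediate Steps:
Q(a, A) = 190/27 (Q(a, A) = 7 - 1/(-27 + (a - a)) = 7 - 1/(-27 + 0) = 7 - 1/(-27) = 7 - 1*(-1/27) = 7 + 1/27 = 190/27)
E(r) = 1/27 (E(r) = -7 + 190/27 = 1/27)
((358*(-281) + 800) + E(453))/(-3561828 - 3807049) = ((358*(-281) + 800) + 1/27)/(-3561828 - 3807049) = ((-100598 + 800) + 1/27)/(-7368877) = (-99798 + 1/27)*(-1/7368877) = -2694545/27*(-1/7368877) = 2694545/198959679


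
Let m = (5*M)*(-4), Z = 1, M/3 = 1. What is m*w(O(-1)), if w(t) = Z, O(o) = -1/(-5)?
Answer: -60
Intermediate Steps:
M = 3 (M = 3*1 = 3)
O(o) = 1/5 (O(o) = -1*(-1/5) = 1/5)
w(t) = 1
m = -60 (m = (5*3)*(-4) = 15*(-4) = -60)
m*w(O(-1)) = -60*1 = -60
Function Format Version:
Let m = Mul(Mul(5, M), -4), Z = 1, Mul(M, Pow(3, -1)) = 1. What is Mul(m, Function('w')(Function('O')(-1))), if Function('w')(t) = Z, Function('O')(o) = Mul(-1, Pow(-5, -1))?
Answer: -60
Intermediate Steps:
M = 3 (M = Mul(3, 1) = 3)
Function('O')(o) = Rational(1, 5) (Function('O')(o) = Mul(-1, Rational(-1, 5)) = Rational(1, 5))
Function('w')(t) = 1
m = -60 (m = Mul(Mul(5, 3), -4) = Mul(15, -4) = -60)
Mul(m, Function('w')(Function('O')(-1))) = Mul(-60, 1) = -60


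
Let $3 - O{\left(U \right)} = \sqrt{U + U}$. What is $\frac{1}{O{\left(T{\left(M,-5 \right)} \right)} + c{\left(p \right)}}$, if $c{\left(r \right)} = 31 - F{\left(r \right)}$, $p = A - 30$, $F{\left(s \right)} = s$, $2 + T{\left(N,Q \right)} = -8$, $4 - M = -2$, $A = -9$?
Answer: $\frac{73}{5349} + \frac{2 i \sqrt{5}}{5349} \approx 0.013647 + 0.00083607 i$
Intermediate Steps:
$M = 6$ ($M = 4 - -2 = 4 + 2 = 6$)
$T{\left(N,Q \right)} = -10$ ($T{\left(N,Q \right)} = -2 - 8 = -10$)
$O{\left(U \right)} = 3 - \sqrt{2} \sqrt{U}$ ($O{\left(U \right)} = 3 - \sqrt{U + U} = 3 - \sqrt{2 U} = 3 - \sqrt{2} \sqrt{U}$)
$p = -39$ ($p = -9 - 30 = -39$)
$c{\left(r \right)} = 31 - r$
$\frac{1}{O{\left(T{\left(M,-5 \right)} \right)} + c{\left(p \right)}} = \frac{1}{\left(3 - \sqrt{2} \sqrt{-10}\right) + \left(31 - -39\right)} = \frac{1}{\left(3 - \sqrt{2} i \sqrt{10}\right) + \left(31 + 39\right)} = \frac{1}{\left(3 - 2 i \sqrt{5}\right) + 70} = \frac{1}{73 - 2 i \sqrt{5}}$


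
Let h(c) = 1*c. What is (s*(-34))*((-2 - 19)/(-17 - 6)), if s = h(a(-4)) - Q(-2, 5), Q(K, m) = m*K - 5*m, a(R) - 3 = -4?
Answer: -24276/23 ≈ -1055.5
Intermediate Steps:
a(R) = -1 (a(R) = 3 - 4 = -1)
h(c) = c
Q(K, m) = -5*m + K*m (Q(K, m) = K*m - 5*m = -5*m + K*m)
s = 34 (s = -1 - 5*(-5 - 2) = -1 - 5*(-7) = -1 - 1*(-35) = -1 + 35 = 34)
(s*(-34))*((-2 - 19)/(-17 - 6)) = (34*(-34))*((-2 - 19)/(-17 - 6)) = -(-24276)/(-23) = -(-24276)*(-1)/23 = -1156*21/23 = -24276/23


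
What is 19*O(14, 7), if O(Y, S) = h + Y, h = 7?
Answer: 399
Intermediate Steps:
O(Y, S) = 7 + Y
19*O(14, 7) = 19*(7 + 14) = 19*21 = 399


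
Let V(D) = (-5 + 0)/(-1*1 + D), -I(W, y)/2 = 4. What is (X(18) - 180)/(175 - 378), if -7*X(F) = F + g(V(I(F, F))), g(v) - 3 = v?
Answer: 11534/12789 ≈ 0.90187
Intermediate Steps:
I(W, y) = -8 (I(W, y) = -2*4 = -8)
V(D) = -5/(-1 + D)
g(v) = 3 + v
X(F) = -32/63 - F/7 (X(F) = -(F + (3 - 5/(-1 - 8)))/7 = -(F + (3 - 5/(-9)))/7 = -(F + (3 - 5*(-⅑)))/7 = -(F + (3 + 5/9))/7 = -(F + 32/9)/7 = -(32/9 + F)/7 = -32/63 - F/7)
(X(18) - 180)/(175 - 378) = ((-32/63 - ⅐*18) - 180)/(175 - 378) = ((-32/63 - 18/7) - 180)/(-203) = (-194/63 - 180)*(-1/203) = -11534/63*(-1/203) = 11534/12789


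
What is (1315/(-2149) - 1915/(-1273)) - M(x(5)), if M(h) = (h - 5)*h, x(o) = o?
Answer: 2441340/2735677 ≈ 0.89241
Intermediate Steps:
M(h) = h*(-5 + h) (M(h) = (-5 + h)*h = h*(-5 + h))
(1315/(-2149) - 1915/(-1273)) - M(x(5)) = (1315/(-2149) - 1915/(-1273)) - 5*(-5 + 5) = (1315*(-1/2149) - 1915*(-1/1273)) - 5*0 = (-1315/2149 + 1915/1273) - 1*0 = 2441340/2735677 + 0 = 2441340/2735677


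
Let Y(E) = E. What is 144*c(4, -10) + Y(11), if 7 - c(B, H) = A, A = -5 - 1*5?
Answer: 2459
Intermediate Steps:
A = -10 (A = -5 - 5 = -10)
c(B, H) = 17 (c(B, H) = 7 - 1*(-10) = 7 + 10 = 17)
144*c(4, -10) + Y(11) = 144*17 + 11 = 2448 + 11 = 2459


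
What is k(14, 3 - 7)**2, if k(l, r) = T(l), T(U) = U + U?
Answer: 784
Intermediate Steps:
T(U) = 2*U
k(l, r) = 2*l
k(14, 3 - 7)**2 = (2*14)**2 = 28**2 = 784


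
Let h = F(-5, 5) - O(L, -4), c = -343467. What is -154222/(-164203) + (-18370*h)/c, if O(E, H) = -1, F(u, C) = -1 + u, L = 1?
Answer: 37888122124/56398311801 ≈ 0.67179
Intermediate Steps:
h = -5 (h = (-1 - 5) - 1*(-1) = -6 + 1 = -5)
-154222/(-164203) + (-18370*h)/c = -154222/(-164203) - 18370*(-5)/(-343467) = -154222*(-1/164203) + 91850*(-1/343467) = 154222/164203 - 91850/343467 = 37888122124/56398311801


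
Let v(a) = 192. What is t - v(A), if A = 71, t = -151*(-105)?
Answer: 15663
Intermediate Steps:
t = 15855
t - v(A) = 15855 - 1*192 = 15855 - 192 = 15663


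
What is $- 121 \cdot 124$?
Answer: $-15004$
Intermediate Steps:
$- 121 \cdot 124 = \left(-1\right) 15004 = -15004$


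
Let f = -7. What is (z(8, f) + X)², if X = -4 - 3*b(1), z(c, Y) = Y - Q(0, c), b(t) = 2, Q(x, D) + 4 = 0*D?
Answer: 169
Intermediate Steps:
Q(x, D) = -4 (Q(x, D) = -4 + 0*D = -4 + 0 = -4)
z(c, Y) = 4 + Y (z(c, Y) = Y - 1*(-4) = Y + 4 = 4 + Y)
X = -10 (X = -4 - 3*2 = -4 - 6 = -10)
(z(8, f) + X)² = ((4 - 7) - 10)² = (-3 - 10)² = (-13)² = 169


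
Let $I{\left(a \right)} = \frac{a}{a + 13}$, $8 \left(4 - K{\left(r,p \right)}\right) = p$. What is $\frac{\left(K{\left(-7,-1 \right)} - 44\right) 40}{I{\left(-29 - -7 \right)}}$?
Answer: $- \frac{1305}{2} \approx -652.5$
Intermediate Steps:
$K{\left(r,p \right)} = 4 - \frac{p}{8}$
$I{\left(a \right)} = \frac{a}{13 + a}$
$\frac{\left(K{\left(-7,-1 \right)} - 44\right) 40}{I{\left(-29 - -7 \right)}} = \frac{\left(\left(4 - - \frac{1}{8}\right) - 44\right) 40}{\left(-29 - -7\right) \frac{1}{13 - 22}} = \frac{\left(\left(4 + \frac{1}{8}\right) - 44\right) 40}{\left(-29 + 7\right) \frac{1}{13 + \left(-29 + 7\right)}} = \frac{\left(\frac{33}{8} - 44\right) 40}{\left(-22\right) \frac{1}{13 - 22}} = \frac{\left(- \frac{319}{8}\right) 40}{\left(-22\right) \frac{1}{-9}} = - \frac{1595}{\left(-22\right) \left(- \frac{1}{9}\right)} = - \frac{1595}{\frac{22}{9}} = \left(-1595\right) \frac{9}{22} = - \frac{1305}{2}$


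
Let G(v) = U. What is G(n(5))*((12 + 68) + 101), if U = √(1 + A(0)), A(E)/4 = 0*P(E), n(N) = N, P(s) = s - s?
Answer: 181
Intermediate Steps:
P(s) = 0
A(E) = 0 (A(E) = 4*(0*0) = 4*0 = 0)
U = 1 (U = √(1 + 0) = √1 = 1)
G(v) = 1
G(n(5))*((12 + 68) + 101) = 1*((12 + 68) + 101) = 1*(80 + 101) = 1*181 = 181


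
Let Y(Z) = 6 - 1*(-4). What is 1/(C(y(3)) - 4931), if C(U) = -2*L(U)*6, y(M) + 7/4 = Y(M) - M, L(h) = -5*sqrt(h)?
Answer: -4931/24295861 - 30*sqrt(21)/24295861 ≈ -0.00020861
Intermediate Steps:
Y(Z) = 10 (Y(Z) = 6 + 4 = 10)
y(M) = 33/4 - M (y(M) = -7/4 + (10 - M) = 33/4 - M)
C(U) = 60*sqrt(U) (C(U) = -(-10)*sqrt(U)*6 = (10*sqrt(U))*6 = 60*sqrt(U))
1/(C(y(3)) - 4931) = 1/(60*sqrt(33/4 - 1*3) - 4931) = 1/(60*sqrt(33/4 - 3) - 4931) = 1/(60*sqrt(21/4) - 4931) = 1/(60*(sqrt(21)/2) - 4931) = 1/(30*sqrt(21) - 4931) = 1/(-4931 + 30*sqrt(21))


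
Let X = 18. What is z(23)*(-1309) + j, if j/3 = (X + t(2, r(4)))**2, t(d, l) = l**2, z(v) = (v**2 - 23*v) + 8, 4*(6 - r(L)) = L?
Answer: -4925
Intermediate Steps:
r(L) = 6 - L/4
z(v) = 8 + v**2 - 23*v
j = 5547 (j = 3*(18 + (6 - 1/4*4)**2)**2 = 3*(18 + (6 - 1)**2)**2 = 3*(18 + 5**2)**2 = 3*(18 + 25)**2 = 3*43**2 = 3*1849 = 5547)
z(23)*(-1309) + j = (8 + 23**2 - 23*23)*(-1309) + 5547 = (8 + 529 - 529)*(-1309) + 5547 = 8*(-1309) + 5547 = -10472 + 5547 = -4925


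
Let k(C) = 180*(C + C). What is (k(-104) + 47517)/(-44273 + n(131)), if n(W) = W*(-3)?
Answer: -10077/44666 ≈ -0.22561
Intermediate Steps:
n(W) = -3*W
k(C) = 360*C (k(C) = 180*(2*C) = 360*C)
(k(-104) + 47517)/(-44273 + n(131)) = (360*(-104) + 47517)/(-44273 - 3*131) = (-37440 + 47517)/(-44273 - 393) = 10077/(-44666) = 10077*(-1/44666) = -10077/44666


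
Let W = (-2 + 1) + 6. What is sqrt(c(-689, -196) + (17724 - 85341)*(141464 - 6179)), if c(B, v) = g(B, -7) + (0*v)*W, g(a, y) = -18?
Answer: 3*I*sqrt(1016396207) ≈ 95643.0*I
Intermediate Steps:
W = 5 (W = -1 + 6 = 5)
c(B, v) = -18 (c(B, v) = -18 + (0*v)*5 = -18 + 0*5 = -18 + 0 = -18)
sqrt(c(-689, -196) + (17724 - 85341)*(141464 - 6179)) = sqrt(-18 + (17724 - 85341)*(141464 - 6179)) = sqrt(-18 - 67617*135285) = sqrt(-18 - 9147565845) = sqrt(-9147565863) = 3*I*sqrt(1016396207)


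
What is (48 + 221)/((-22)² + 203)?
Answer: 269/687 ≈ 0.39156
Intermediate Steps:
(48 + 221)/((-22)² + 203) = 269/(484 + 203) = 269/687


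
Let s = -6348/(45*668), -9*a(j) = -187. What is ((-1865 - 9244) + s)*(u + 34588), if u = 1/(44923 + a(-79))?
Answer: -194669759137878047/506628735 ≈ -3.8425e+8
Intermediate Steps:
a(j) = 187/9 (a(j) = -⅑*(-187) = 187/9)
u = 9/404494 (u = 1/(44923 + 187/9) = 1/(404494/9) = 9/404494 ≈ 2.2250e-5)
s = -529/2505 (s = -6348/30060 = -6348*1/30060 = -529/2505 ≈ -0.21118)
((-1865 - 9244) + s)*(u + 34588) = ((-1865 - 9244) - 529/2505)*(9/404494 + 34588) = (-11109 - 529/2505)*(13990638481/404494) = -27828574/2505*13990638481/404494 = -194669759137878047/506628735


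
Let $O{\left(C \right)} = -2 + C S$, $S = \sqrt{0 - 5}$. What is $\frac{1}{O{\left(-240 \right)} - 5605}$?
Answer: $\frac{i}{3 \left(- 1869 i + 80 \sqrt{5}\right)} \approx -0.00017673 + 1.6915 \cdot 10^{-5} i$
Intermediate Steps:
$S = i \sqrt{5}$ ($S = \sqrt{-5} = i \sqrt{5} \approx 2.2361 i$)
$O{\left(C \right)} = -2 + i C \sqrt{5}$ ($O{\left(C \right)} = -2 + C i \sqrt{5} = -2 + i C \sqrt{5}$)
$\frac{1}{O{\left(-240 \right)} - 5605} = \frac{1}{\left(-2 + i \left(-240\right) \sqrt{5}\right) - 5605} = \frac{1}{\left(-2 - 240 i \sqrt{5}\right) - 5605} = \frac{1}{-5607 - 240 i \sqrt{5}}$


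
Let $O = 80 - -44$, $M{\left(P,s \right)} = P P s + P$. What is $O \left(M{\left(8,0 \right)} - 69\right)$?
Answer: $-7564$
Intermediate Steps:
$M{\left(P,s \right)} = P + s P^{2}$ ($M{\left(P,s \right)} = P^{2} s + P = s P^{2} + P = P + s P^{2}$)
$O = 124$ ($O = 80 + 44 = 124$)
$O \left(M{\left(8,0 \right)} - 69\right) = 124 \left(8 \left(1 + 8 \cdot 0\right) - 69\right) = 124 \left(8 \left(1 + 0\right) - 69\right) = 124 \left(8 \cdot 1 - 69\right) = 124 \left(8 - 69\right) = 124 \left(-61\right) = -7564$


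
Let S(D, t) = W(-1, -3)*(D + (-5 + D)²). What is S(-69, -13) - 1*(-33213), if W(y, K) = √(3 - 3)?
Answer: 33213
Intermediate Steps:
W(y, K) = 0 (W(y, K) = √0 = 0)
S(D, t) = 0 (S(D, t) = 0*(D + (-5 + D)²) = 0)
S(-69, -13) - 1*(-33213) = 0 - 1*(-33213) = 0 + 33213 = 33213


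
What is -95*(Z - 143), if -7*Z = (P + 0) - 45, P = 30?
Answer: 93670/7 ≈ 13381.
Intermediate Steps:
Z = 15/7 (Z = -((30 + 0) - 45)/7 = -(30 - 45)/7 = -⅐*(-15) = 15/7 ≈ 2.1429)
-95*(Z - 143) = -95*(15/7 - 143) = -95*(-986/7) = 93670/7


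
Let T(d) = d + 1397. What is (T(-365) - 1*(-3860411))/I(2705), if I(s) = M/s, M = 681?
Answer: 10445203315/681 ≈ 1.5338e+7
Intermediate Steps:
I(s) = 681/s
T(d) = 1397 + d
(T(-365) - 1*(-3860411))/I(2705) = ((1397 - 365) - 1*(-3860411))/((681/2705)) = (1032 + 3860411)/((681*(1/2705))) = 3861443/(681/2705) = 3861443*(2705/681) = 10445203315/681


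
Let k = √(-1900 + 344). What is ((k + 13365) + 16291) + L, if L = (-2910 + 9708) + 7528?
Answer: 43982 + 2*I*√389 ≈ 43982.0 + 39.446*I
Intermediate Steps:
k = 2*I*√389 (k = √(-1556) = 2*I*√389 ≈ 39.446*I)
L = 14326 (L = 6798 + 7528 = 14326)
((k + 13365) + 16291) + L = ((2*I*√389 + 13365) + 16291) + 14326 = ((13365 + 2*I*√389) + 16291) + 14326 = (29656 + 2*I*√389) + 14326 = 43982 + 2*I*√389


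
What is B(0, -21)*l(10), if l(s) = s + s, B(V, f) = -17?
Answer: -340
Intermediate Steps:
l(s) = 2*s
B(0, -21)*l(10) = -34*10 = -17*20 = -340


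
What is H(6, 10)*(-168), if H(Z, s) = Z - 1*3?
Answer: -504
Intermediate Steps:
H(Z, s) = -3 + Z (H(Z, s) = Z - 3 = -3 + Z)
H(6, 10)*(-168) = (-3 + 6)*(-168) = 3*(-168) = -504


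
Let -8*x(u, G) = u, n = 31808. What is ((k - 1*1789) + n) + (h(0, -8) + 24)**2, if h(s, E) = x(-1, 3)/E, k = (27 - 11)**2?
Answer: 126362625/4096 ≈ 30850.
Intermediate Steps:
x(u, G) = -u/8
k = 256 (k = 16**2 = 256)
h(s, E) = 1/(8*E) (h(s, E) = (-1/8*(-1))/E = 1/(8*E))
((k - 1*1789) + n) + (h(0, -8) + 24)**2 = ((256 - 1*1789) + 31808) + ((1/8)/(-8) + 24)**2 = ((256 - 1789) + 31808) + ((1/8)*(-1/8) + 24)**2 = (-1533 + 31808) + (-1/64 + 24)**2 = 30275 + (1535/64)**2 = 30275 + 2356225/4096 = 126362625/4096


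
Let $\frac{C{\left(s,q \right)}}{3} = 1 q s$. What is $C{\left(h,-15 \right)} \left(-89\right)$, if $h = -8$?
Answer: $-32040$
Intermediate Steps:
$C{\left(s,q \right)} = 3 q s$ ($C{\left(s,q \right)} = 3 \cdot 1 q s = 3 q s$)
$C{\left(h,-15 \right)} \left(-89\right) = 3 \left(-15\right) \left(-8\right) \left(-89\right) = 360 \left(-89\right) = -32040$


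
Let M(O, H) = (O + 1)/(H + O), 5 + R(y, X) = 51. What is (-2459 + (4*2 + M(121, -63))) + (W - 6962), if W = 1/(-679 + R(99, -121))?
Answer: -172755857/18357 ≈ -9410.9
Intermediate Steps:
R(y, X) = 46 (R(y, X) = -5 + 51 = 46)
W = -1/633 (W = 1/(-679 + 46) = 1/(-633) = -1/633 ≈ -0.0015798)
M(O, H) = (1 + O)/(H + O)
(-2459 + (4*2 + M(121, -63))) + (W - 6962) = (-2459 + (4*2 + (1 + 121)/(-63 + 121))) + (-1/633 - 6962) = (-2459 + (8 + 122/58)) - 4406947/633 = (-2459 + (8 + (1/58)*122)) - 4406947/633 = (-2459 + (8 + 61/29)) - 4406947/633 = (-2459 + 293/29) - 4406947/633 = -71018/29 - 4406947/633 = -172755857/18357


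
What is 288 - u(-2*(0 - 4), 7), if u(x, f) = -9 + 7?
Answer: 290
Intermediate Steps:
u(x, f) = -2
288 - u(-2*(0 - 4), 7) = 288 - 1*(-2) = 288 + 2 = 290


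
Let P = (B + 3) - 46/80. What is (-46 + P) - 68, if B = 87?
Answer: -983/40 ≈ -24.575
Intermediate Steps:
P = 3577/40 (P = (87 + 3) - 46/80 = 90 - 46*1/80 = 90 - 23/40 = 3577/40 ≈ 89.425)
(-46 + P) - 68 = (-46 + 3577/40) - 68 = 1737/40 - 68 = -983/40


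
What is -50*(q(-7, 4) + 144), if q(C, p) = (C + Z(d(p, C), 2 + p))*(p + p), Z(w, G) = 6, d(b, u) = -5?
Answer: -6800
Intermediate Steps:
q(C, p) = 2*p*(6 + C) (q(C, p) = (C + 6)*(p + p) = (6 + C)*(2*p) = 2*p*(6 + C))
-50*(q(-7, 4) + 144) = -50*(2*4*(6 - 7) + 144) = -50*(2*4*(-1) + 144) = -50*(-8 + 144) = -50*136 = -6800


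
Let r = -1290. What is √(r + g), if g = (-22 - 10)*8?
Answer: I*√1546 ≈ 39.319*I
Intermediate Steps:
g = -256 (g = -32*8 = -256)
√(r + g) = √(-1290 - 256) = √(-1546) = I*√1546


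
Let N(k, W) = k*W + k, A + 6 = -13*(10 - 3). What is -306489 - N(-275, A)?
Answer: -332889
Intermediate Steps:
A = -97 (A = -6 - 13*(10 - 3) = -6 - 13*7 = -6 - 91 = -97)
N(k, W) = k + W*k (N(k, W) = W*k + k = k + W*k)
-306489 - N(-275, A) = -306489 - (-275)*(1 - 97) = -306489 - (-275)*(-96) = -306489 - 1*26400 = -306489 - 26400 = -332889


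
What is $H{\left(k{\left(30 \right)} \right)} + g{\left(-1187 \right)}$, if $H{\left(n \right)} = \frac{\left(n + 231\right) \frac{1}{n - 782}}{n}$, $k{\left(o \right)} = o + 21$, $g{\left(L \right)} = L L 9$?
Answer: $\frac{157583319773}{12427} \approx 1.2681 \cdot 10^{7}$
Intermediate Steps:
$g{\left(L \right)} = 9 L^{2}$ ($g{\left(L \right)} = L^{2} \cdot 9 = 9 L^{2}$)
$k{\left(o \right)} = 21 + o$
$H{\left(n \right)} = \frac{231 + n}{n \left(-782 + n\right)}$ ($H{\left(n \right)} = \frac{\left(231 + n\right) \frac{1}{-782 + n}}{n} = \frac{\frac{1}{-782 + n} \left(231 + n\right)}{n} = \frac{231 + n}{n \left(-782 + n\right)}$)
$H{\left(k{\left(30 \right)} \right)} + g{\left(-1187 \right)} = \frac{231 + \left(21 + 30\right)}{\left(21 + 30\right) \left(-782 + \left(21 + 30\right)\right)} + 9 \left(-1187\right)^{2} = \frac{231 + 51}{51 \left(-782 + 51\right)} + 9 \cdot 1408969 = \frac{1}{51} \frac{1}{-731} \cdot 282 + 12680721 = \frac{1}{51} \left(- \frac{1}{731}\right) 282 + 12680721 = - \frac{94}{12427} + 12680721 = \frac{157583319773}{12427}$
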